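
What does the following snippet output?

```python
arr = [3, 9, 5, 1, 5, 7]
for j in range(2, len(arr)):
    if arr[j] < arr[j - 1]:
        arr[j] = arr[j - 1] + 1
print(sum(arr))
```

j=2: 5<9, arr[2] = 9+1 = 10 → [3, 9, 10, 1, 5, 7]
j=3: 1<10, arr[3] = 10+1 = 11 → [3, 9, 10, 11, 5, 7]
j=4: 5<11, arr[4] = 11+1 = 12 → [3, 9, 10, 11, 12, 7]
j=5: 7<12, arr[5] = 12+1 = 13 → [3, 9, 10, 11, 12, 13]
sum = 58

58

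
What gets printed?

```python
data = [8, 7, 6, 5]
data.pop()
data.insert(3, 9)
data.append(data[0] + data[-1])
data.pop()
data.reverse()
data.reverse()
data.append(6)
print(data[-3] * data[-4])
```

pop() removes 5 → [8, 7, 6]
insert 9 at 3 → [8, 7, 6, 9]
append data[0]+data[-1] = 8+9 = 17 → [8, 7, 6, 9, 17]
pop() removes 17 → [8, 7, 6, 9]
reverse → [9, 6, 7, 8]
reverse → [8, 7, 6, 9]
append 6 → [8, 7, 6, 9, 6]
data[-3]*data[-4] = 6*7 = 42

42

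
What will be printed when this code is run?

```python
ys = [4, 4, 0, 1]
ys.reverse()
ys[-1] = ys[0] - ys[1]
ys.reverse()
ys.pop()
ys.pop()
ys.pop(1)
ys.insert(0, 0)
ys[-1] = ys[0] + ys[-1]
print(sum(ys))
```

reverse → [1, 0, 4, 4]
ys[-1] = ys[0]-ys[1] = 1-0 = 1 → [1, 0, 4, 1]
reverse → [1, 4, 0, 1]
pop() removes 1 → [1, 4, 0]
pop() removes 0 → [1, 4]
pop(1) removes 4 → [1]
insert 0 at 0 → [0, 1]
ys[-1] = ys[0]+ys[-1] = 0+1 = 1 → [0, 1]
sum = 1

1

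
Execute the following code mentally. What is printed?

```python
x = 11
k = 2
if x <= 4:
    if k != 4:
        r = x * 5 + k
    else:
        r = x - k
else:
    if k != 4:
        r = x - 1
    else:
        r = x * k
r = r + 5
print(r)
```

x=11, k=2
x <= 4 is False; k != 4 is True
→ r = x - 1 = 10
r = 10+5 = 15

15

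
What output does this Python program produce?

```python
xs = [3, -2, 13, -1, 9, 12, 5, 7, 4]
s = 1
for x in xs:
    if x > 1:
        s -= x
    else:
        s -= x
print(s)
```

-49

x=3: >1, s = 1-3 = -2
x=-2: not >1, s = (-2)-(-2) = 0
x=13: >1, s = 0-13 = -13
x=-1: not >1, s = (-13)-(-1) = -12
x=9: >1, s = (-12)-9 = -21
x=12: >1, s = (-21)-12 = -33
x=5: >1, s = (-33)-5 = -38
x=7: >1, s = (-38)-7 = -45
x=4: >1, s = (-45)-4 = -49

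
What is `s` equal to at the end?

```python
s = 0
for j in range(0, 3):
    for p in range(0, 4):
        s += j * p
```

18

j=0,p=0: s = 0+0 = 0
j=0,p=1: s = 0+0 = 0
j=0,p=2: s = 0+0 = 0
j=0,p=3: s = 0+0 = 0
j=1,p=0: s = 0+0 = 0
j=1,p=1: s = 0+1 = 1
j=1,p=2: s = 1+2 = 3
j=1,p=3: s = 3+3 = 6
j=2,p=0: s = 6+0 = 6
j=2,p=1: s = 6+2 = 8
j=2,p=2: s = 8+4 = 12
j=2,p=3: s = 12+6 = 18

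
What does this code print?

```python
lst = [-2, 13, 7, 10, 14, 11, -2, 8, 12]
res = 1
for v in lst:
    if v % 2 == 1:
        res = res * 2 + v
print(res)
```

v=-2: not odd
v=13: odd, res = 1*2+13 = 15
v=7: odd, res = 15*2+7 = 37
v=10: not odd
v=14: not odd
v=11: odd, res = 37*2+11 = 85
v=-2: not odd
v=8: not odd
v=12: not odd

85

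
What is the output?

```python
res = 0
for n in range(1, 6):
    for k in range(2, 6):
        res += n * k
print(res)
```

210

n=1,k=2: res = 0+2 = 2
n=1,k=3: res = 2+3 = 5
n=1,k=4: res = 5+4 = 9
n=1,k=5: res = 9+5 = 14
n=2,k=2: res = 14+4 = 18
n=2,k=3: res = 18+6 = 24
n=2,k=4: res = 24+8 = 32
n=2,k=5: res = 32+10 = 42
n=3,k=2: res = 42+6 = 48
n=3,k=3: res = 48+9 = 57
n=3,k=4: res = 57+12 = 69
n=3,k=5: res = 69+15 = 84
n=4,k=2: res = 84+8 = 92
n=4,k=3: res = 92+12 = 104
n=4,k=4: res = 104+16 = 120
n=4,k=5: res = 120+20 = 140
n=5,k=2: res = 140+10 = 150
n=5,k=3: res = 150+15 = 165
n=5,k=4: res = 165+20 = 185
n=5,k=5: res = 185+25 = 210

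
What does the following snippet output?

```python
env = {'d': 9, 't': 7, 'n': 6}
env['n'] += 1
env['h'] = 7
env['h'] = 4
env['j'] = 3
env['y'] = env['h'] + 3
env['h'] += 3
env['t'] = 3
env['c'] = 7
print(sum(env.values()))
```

env['n'] = 6+1 = 7 → {'d': 9, 't': 7, 'n': 7}
env['h'] = 7 → {'d': 9, 't': 7, 'n': 7, 'h': 7}
env['h'] = 4 → {'d': 9, 't': 7, 'n': 7, 'h': 4}
env['j'] = 3 → {'d': 9, 't': 7, 'n': 7, 'h': 4, 'j': 3}
env['y'] = env['h']+3 = 7 → {'d': 9, 't': 7, 'n': 7, 'h': 4, 'j': 3, 'y': 7}
env['h'] = 4+3 = 7 → {'d': 9, 't': 7, 'n': 7, 'h': 7, 'j': 3, 'y': 7}
env['t'] = 3 → {'d': 9, 't': 3, 'n': 7, 'h': 7, 'j': 3, 'y': 7}
env['c'] = 7 → {'d': 9, 't': 3, 'n': 7, 'h': 7, 'j': 3, 'y': 7, 'c': 7}
sum of values = 43

43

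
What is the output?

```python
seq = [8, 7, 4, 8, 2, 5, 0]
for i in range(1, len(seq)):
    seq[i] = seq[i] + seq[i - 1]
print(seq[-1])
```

i=1: seq[1] = 7+8 = 15 → [8, 15, 4, 8, 2, 5, 0]
i=2: seq[2] = 4+15 = 19 → [8, 15, 19, 8, 2, 5, 0]
i=3: seq[3] = 8+19 = 27 → [8, 15, 19, 27, 2, 5, 0]
i=4: seq[4] = 2+27 = 29 → [8, 15, 19, 27, 29, 5, 0]
i=5: seq[5] = 5+29 = 34 → [8, 15, 19, 27, 29, 34, 0]
i=6: seq[6] = 0+34 = 34 → [8, 15, 19, 27, 29, 34, 34]

34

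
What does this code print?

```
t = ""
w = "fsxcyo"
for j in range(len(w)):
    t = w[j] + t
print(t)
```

oycxsf

j=0: prepend 'f' → 'f'
j=1: prepend 's' → 'sf'
j=2: prepend 'x' → 'xsf'
j=3: prepend 'c' → 'cxsf'
j=4: prepend 'y' → 'ycxsf'
j=5: prepend 'o' → 'oycxsf'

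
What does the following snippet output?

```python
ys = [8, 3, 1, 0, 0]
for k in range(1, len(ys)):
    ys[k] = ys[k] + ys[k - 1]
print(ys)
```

[8, 11, 12, 12, 12]

k=1: ys[1] = 3+8 = 11 → [8, 11, 1, 0, 0]
k=2: ys[2] = 1+11 = 12 → [8, 11, 12, 0, 0]
k=3: ys[3] = 0+12 = 12 → [8, 11, 12, 12, 0]
k=4: ys[4] = 0+12 = 12 → [8, 11, 12, 12, 12]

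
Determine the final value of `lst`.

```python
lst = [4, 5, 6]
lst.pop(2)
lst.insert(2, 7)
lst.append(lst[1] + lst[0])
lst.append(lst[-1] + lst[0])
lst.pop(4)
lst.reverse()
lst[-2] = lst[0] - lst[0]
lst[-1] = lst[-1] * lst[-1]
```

[9, 7, 0, 16]

pop(2) removes 6 → [4, 5]
insert 7 at 2 → [4, 5, 7]
append lst[1]+lst[0] = 5+4 = 9 → [4, 5, 7, 9]
append lst[-1]+lst[0] = 9+4 = 13 → [4, 5, 7, 9, 13]
pop(4) removes 13 → [4, 5, 7, 9]
reverse → [9, 7, 5, 4]
lst[-2] = lst[0]-lst[0] = 9-9 = 0 → [9, 7, 0, 4]
lst[-1] = lst[-1]*lst[-1] = 4*4 = 16 → [9, 7, 0, 16]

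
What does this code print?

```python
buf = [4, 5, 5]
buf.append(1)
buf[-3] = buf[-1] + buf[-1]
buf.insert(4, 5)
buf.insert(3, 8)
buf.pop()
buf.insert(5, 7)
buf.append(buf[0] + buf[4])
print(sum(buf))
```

append 1 → [4, 5, 5, 1]
buf[-3] = buf[-1]+buf[-1] = 1+1 = 2 → [4, 2, 5, 1]
insert 5 at 4 → [4, 2, 5, 1, 5]
insert 8 at 3 → [4, 2, 5, 8, 1, 5]
pop() removes 5 → [4, 2, 5, 8, 1]
insert 7 at 5 → [4, 2, 5, 8, 1, 7]
append buf[0]+buf[4] = 4+1 = 5 → [4, 2, 5, 8, 1, 7, 5]
sum = 32

32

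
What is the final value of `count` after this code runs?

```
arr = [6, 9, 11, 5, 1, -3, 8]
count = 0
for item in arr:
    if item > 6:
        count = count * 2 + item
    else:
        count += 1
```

item=6: not >6, count = 0+1 = 1
item=9: >6, count = 1*2+9 = 11
item=11: >6, count = 11*2+11 = 33
item=5: not >6, count = 33+1 = 34
item=1: not >6, count = 34+1 = 35
item=-3: not >6, count = 35+1 = 36
item=8: >6, count = 36*2+8 = 80

80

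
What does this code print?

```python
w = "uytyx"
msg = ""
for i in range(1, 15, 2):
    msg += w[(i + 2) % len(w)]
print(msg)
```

yutxyyu

i=1: add w[3]='y' → 'y'
i=3: add w[0]='u' → 'yu'
i=5: add w[2]='t' → 'yut'
i=7: add w[4]='x' → 'yutx'
i=9: add w[1]='y' → 'yutxy'
i=11: add w[3]='y' → 'yutxyy'
i=13: add w[0]='u' → 'yutxyyu'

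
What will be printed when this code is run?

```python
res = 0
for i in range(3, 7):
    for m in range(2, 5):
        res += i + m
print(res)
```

i=3,m=2: res = 0+5 = 5
i=3,m=3: res = 5+6 = 11
i=3,m=4: res = 11+7 = 18
i=4,m=2: res = 18+6 = 24
i=4,m=3: res = 24+7 = 31
i=4,m=4: res = 31+8 = 39
i=5,m=2: res = 39+7 = 46
i=5,m=3: res = 46+8 = 54
i=5,m=4: res = 54+9 = 63
i=6,m=2: res = 63+8 = 71
i=6,m=3: res = 71+9 = 80
i=6,m=4: res = 80+10 = 90

90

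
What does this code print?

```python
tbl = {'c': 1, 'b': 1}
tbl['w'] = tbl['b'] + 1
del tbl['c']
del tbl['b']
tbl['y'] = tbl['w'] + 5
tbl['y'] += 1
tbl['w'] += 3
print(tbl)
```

tbl['w'] = tbl['b']+1 = 2 → {'c': 1, 'b': 1, 'w': 2}
del 'c' → {'b': 1, 'w': 2}
del 'b' → {'w': 2}
tbl['y'] = tbl['w']+5 = 7 → {'w': 2, 'y': 7}
tbl['y'] = 7+1 = 8 → {'w': 2, 'y': 8}
tbl['w'] = 2+3 = 5 → {'w': 5, 'y': 8}

{'w': 5, 'y': 8}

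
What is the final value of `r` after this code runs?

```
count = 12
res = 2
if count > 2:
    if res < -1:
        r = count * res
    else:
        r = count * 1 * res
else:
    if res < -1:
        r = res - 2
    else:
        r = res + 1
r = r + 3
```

count=12, res=2
count > 2 is True; res < -1 is False
→ r = count * 1 * res = 24
r = 24+3 = 27

27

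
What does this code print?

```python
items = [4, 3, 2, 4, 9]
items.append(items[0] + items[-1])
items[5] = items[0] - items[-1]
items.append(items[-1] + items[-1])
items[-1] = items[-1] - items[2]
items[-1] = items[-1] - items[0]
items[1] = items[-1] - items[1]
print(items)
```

[4, -27, 2, 4, 9, -9, -24]

append items[0]+items[-1] = 4+9 = 13 → [4, 3, 2, 4, 9, 13]
items[5] = items[0]-items[-1] = 4-13 = -9 → [4, 3, 2, 4, 9, -9]
append items[-1]+items[-1] = (-9)+(-9) = -18 → [4, 3, 2, 4, 9, -9, -18]
items[-1] = items[-1]-items[2] = (-18)-2 = -20 → [4, 3, 2, 4, 9, -9, -20]
items[-1] = items[-1]-items[0] = (-20)-4 = -24 → [4, 3, 2, 4, 9, -9, -24]
items[1] = items[-1]-items[1] = (-24)-3 = -27 → [4, -27, 2, 4, 9, -9, -24]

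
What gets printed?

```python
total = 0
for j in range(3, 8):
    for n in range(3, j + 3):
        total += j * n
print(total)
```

725

j=3,n=3: total = 0+9 = 9
j=3,n=4: total = 9+12 = 21
j=3,n=5: total = 21+15 = 36
j=4,n=3: total = 36+12 = 48
j=4,n=4: total = 48+16 = 64
j=4,n=5: total = 64+20 = 84
j=4,n=6: total = 84+24 = 108
j=5,n=3: total = 108+15 = 123
j=5,n=4: total = 123+20 = 143
j=5,n=5: total = 143+25 = 168
j=5,n=6: total = 168+30 = 198
j=5,n=7: total = 198+35 = 233
j=6,n=3: total = 233+18 = 251
j=6,n=4: total = 251+24 = 275
j=6,n=5: total = 275+30 = 305
j=6,n=6: total = 305+36 = 341
j=6,n=7: total = 341+42 = 383
j=6,n=8: total = 383+48 = 431
j=7,n=3: total = 431+21 = 452
j=7,n=4: total = 452+28 = 480
j=7,n=5: total = 480+35 = 515
j=7,n=6: total = 515+42 = 557
j=7,n=7: total = 557+49 = 606
j=7,n=8: total = 606+56 = 662
j=7,n=9: total = 662+63 = 725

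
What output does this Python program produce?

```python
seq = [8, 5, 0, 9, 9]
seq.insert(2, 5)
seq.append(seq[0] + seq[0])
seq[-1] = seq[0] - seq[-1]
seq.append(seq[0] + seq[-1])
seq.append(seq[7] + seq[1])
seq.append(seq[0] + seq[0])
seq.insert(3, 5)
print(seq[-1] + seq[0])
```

24

insert 5 at 2 → [8, 5, 5, 0, 9, 9]
append seq[0]+seq[0] = 8+8 = 16 → [8, 5, 5, 0, 9, 9, 16]
seq[-1] = seq[0]-seq[-1] = 8-16 = -8 → [8, 5, 5, 0, 9, 9, -8]
append seq[0]+seq[-1] = 8+(-8) = 0 → [8, 5, 5, 0, 9, 9, -8, 0]
append seq[7]+seq[1] = 0+5 = 5 → [8, 5, 5, 0, 9, 9, -8, 0, 5]
append seq[0]+seq[0] = 8+8 = 16 → [8, 5, 5, 0, 9, 9, -8, 0, 5, 16]
insert 5 at 3 → [8, 5, 5, 5, 0, 9, 9, -8, 0, 5, 16]
seq[-1]+seq[0] = 16+8 = 24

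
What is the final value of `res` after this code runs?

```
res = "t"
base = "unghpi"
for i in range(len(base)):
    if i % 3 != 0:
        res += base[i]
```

'tngpi'

i=0: skip
i=1: add 'n' → 'tn'
i=2: add 'g' → 'tng'
i=3: skip
i=4: add 'p' → 'tngp'
i=5: add 'i' → 'tngpi'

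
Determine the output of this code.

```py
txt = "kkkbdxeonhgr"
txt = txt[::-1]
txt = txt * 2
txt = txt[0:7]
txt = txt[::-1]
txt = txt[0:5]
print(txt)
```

reverse → 'rghnoexdbkkk'
repeat ×2 → 'rghnoexdbkkkrghnoexdbkkk'
slice [0:7] → 'rghnoex'
reverse → 'xeonhgr'
slice [0:5] → 'xeonh'

xeonh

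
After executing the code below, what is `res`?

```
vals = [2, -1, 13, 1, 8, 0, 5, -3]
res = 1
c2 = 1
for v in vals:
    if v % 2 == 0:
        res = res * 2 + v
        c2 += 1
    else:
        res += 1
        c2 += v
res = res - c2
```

27

v=2: even, res = 1*2+2 = 4; c2=2
v=-1: not even, res = 4+1 = 5; c2=1
v=13: not even, res = 5+1 = 6; c2=14
v=1: not even, res = 6+1 = 7; c2=15
v=8: even, res = 7*2+8 = 22; c2=16
v=0: even, res = 22*2+0 = 44; c2=17
v=5: not even, res = 44+1 = 45; c2=22
v=-3: not even, res = 45+1 = 46; c2=19
res-c2 = 46-19 = 27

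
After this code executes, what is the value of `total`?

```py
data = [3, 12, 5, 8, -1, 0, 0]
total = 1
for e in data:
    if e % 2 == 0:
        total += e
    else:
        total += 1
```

e=3: not even, total = 1+1 = 2
e=12: even, total = 2+12 = 14
e=5: not even, total = 14+1 = 15
e=8: even, total = 15+8 = 23
e=-1: not even, total = 23+1 = 24
e=0: even, total = 24+0 = 24
e=0: even, total = 24+0 = 24

24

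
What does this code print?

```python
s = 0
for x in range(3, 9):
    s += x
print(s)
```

33

x=3: s = 0+3 = 3
x=4: s = 3+4 = 7
x=5: s = 7+5 = 12
x=6: s = 12+6 = 18
x=7: s = 18+7 = 25
x=8: s = 25+8 = 33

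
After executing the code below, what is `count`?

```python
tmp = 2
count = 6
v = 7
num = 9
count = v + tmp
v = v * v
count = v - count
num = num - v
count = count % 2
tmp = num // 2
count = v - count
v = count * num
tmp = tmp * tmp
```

49

count = 7+2 = 9
v = 7*7 = 49
count = 49-9 = 40
num = 9-49 = -40
count = 40%2 = 0
tmp = (-40)//2 = -20
count = 49-0 = 49
v = 49*(-40) = -1960
tmp = (-20)*(-20) = 400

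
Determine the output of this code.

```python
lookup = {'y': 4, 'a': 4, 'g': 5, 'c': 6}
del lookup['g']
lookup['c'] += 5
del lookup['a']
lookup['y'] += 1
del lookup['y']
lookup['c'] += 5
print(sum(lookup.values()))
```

16

del 'g' → {'y': 4, 'a': 4, 'c': 6}
lookup['c'] = 6+5 = 11 → {'y': 4, 'a': 4, 'c': 11}
del 'a' → {'y': 4, 'c': 11}
lookup['y'] = 4+1 = 5 → {'y': 5, 'c': 11}
del 'y' → {'c': 11}
lookup['c'] = 11+5 = 16 → {'c': 16}
sum of values = 16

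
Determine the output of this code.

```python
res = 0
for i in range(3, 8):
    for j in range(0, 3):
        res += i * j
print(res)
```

75

i=3,j=0: res = 0+0 = 0
i=3,j=1: res = 0+3 = 3
i=3,j=2: res = 3+6 = 9
i=4,j=0: res = 9+0 = 9
i=4,j=1: res = 9+4 = 13
i=4,j=2: res = 13+8 = 21
i=5,j=0: res = 21+0 = 21
i=5,j=1: res = 21+5 = 26
i=5,j=2: res = 26+10 = 36
i=6,j=0: res = 36+0 = 36
i=6,j=1: res = 36+6 = 42
i=6,j=2: res = 42+12 = 54
i=7,j=0: res = 54+0 = 54
i=7,j=1: res = 54+7 = 61
i=7,j=2: res = 61+14 = 75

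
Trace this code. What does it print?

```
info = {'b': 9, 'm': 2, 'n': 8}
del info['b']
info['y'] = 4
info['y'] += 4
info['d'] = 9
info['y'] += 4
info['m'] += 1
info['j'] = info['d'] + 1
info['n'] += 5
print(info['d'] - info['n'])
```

del 'b' → {'m': 2, 'n': 8}
info['y'] = 4 → {'m': 2, 'n': 8, 'y': 4}
info['y'] = 4+4 = 8 → {'m': 2, 'n': 8, 'y': 8}
info['d'] = 9 → {'m': 2, 'n': 8, 'y': 8, 'd': 9}
info['y'] = 8+4 = 12 → {'m': 2, 'n': 8, 'y': 12, 'd': 9}
info['m'] = 2+1 = 3 → {'m': 3, 'n': 8, 'y': 12, 'd': 9}
info['j'] = info['d']+1 = 10 → {'m': 3, 'n': 8, 'y': 12, 'd': 9, 'j': 10}
info['n'] = 8+5 = 13 → {'m': 3, 'n': 13, 'y': 12, 'd': 9, 'j': 10}
info['d']-info['n'] = 9-13 = -4

-4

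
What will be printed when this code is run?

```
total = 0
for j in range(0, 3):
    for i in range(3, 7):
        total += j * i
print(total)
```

54

j=0,i=3: total = 0+0 = 0
j=0,i=4: total = 0+0 = 0
j=0,i=5: total = 0+0 = 0
j=0,i=6: total = 0+0 = 0
j=1,i=3: total = 0+3 = 3
j=1,i=4: total = 3+4 = 7
j=1,i=5: total = 7+5 = 12
j=1,i=6: total = 12+6 = 18
j=2,i=3: total = 18+6 = 24
j=2,i=4: total = 24+8 = 32
j=2,i=5: total = 32+10 = 42
j=2,i=6: total = 42+12 = 54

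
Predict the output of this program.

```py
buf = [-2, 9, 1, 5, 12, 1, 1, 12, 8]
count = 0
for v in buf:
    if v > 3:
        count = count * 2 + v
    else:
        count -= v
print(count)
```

v=-2: not >3, count = 0-(-2) = 2
v=9: >3, count = 2*2+9 = 13
v=1: not >3, count = 13-1 = 12
v=5: >3, count = 12*2+5 = 29
v=12: >3, count = 29*2+12 = 70
v=1: not >3, count = 70-1 = 69
v=1: not >3, count = 69-1 = 68
v=12: >3, count = 68*2+12 = 148
v=8: >3, count = 148*2+8 = 304

304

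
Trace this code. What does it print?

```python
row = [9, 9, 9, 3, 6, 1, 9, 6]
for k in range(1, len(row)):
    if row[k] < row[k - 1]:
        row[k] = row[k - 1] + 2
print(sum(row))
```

102

k=1: 9>=9, unchanged → [9, 9, 9, 3, 6, 1, 9, 6]
k=2: 9>=9, unchanged → [9, 9, 9, 3, 6, 1, 9, 6]
k=3: 3<9, row[3] = 9+2 = 11 → [9, 9, 9, 11, 6, 1, 9, 6]
k=4: 6<11, row[4] = 11+2 = 13 → [9, 9, 9, 11, 13, 1, 9, 6]
k=5: 1<13, row[5] = 13+2 = 15 → [9, 9, 9, 11, 13, 15, 9, 6]
k=6: 9<15, row[6] = 15+2 = 17 → [9, 9, 9, 11, 13, 15, 17, 6]
k=7: 6<17, row[7] = 17+2 = 19 → [9, 9, 9, 11, 13, 15, 17, 19]
sum = 102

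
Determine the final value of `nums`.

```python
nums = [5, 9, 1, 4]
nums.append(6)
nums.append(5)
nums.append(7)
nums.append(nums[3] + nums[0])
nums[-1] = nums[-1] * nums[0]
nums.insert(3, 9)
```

[5, 9, 1, 9, 4, 6, 5, 7, 45]

append 6 → [5, 9, 1, 4, 6]
append 5 → [5, 9, 1, 4, 6, 5]
append 7 → [5, 9, 1, 4, 6, 5, 7]
append nums[3]+nums[0] = 4+5 = 9 → [5, 9, 1, 4, 6, 5, 7, 9]
nums[-1] = nums[-1]*nums[0] = 9*5 = 45 → [5, 9, 1, 4, 6, 5, 7, 45]
insert 9 at 3 → [5, 9, 1, 9, 4, 6, 5, 7, 45]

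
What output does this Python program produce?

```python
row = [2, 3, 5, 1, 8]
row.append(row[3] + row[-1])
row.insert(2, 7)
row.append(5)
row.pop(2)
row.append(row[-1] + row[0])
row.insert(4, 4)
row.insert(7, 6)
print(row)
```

append row[3]+row[-1] = 1+8 = 9 → [2, 3, 5, 1, 8, 9]
insert 7 at 2 → [2, 3, 7, 5, 1, 8, 9]
append 5 → [2, 3, 7, 5, 1, 8, 9, 5]
pop(2) removes 7 → [2, 3, 5, 1, 8, 9, 5]
append row[-1]+row[0] = 5+2 = 7 → [2, 3, 5, 1, 8, 9, 5, 7]
insert 4 at 4 → [2, 3, 5, 1, 4, 8, 9, 5, 7]
insert 6 at 7 → [2, 3, 5, 1, 4, 8, 9, 6, 5, 7]

[2, 3, 5, 1, 4, 8, 9, 6, 5, 7]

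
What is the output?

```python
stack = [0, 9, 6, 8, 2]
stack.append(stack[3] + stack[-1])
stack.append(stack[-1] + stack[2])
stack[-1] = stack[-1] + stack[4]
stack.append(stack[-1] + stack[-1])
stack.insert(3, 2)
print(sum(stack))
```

91

append stack[3]+stack[-1] = 8+2 = 10 → [0, 9, 6, 8, 2, 10]
append stack[-1]+stack[2] = 10+6 = 16 → [0, 9, 6, 8, 2, 10, 16]
stack[-1] = stack[-1]+stack[4] = 16+2 = 18 → [0, 9, 6, 8, 2, 10, 18]
append stack[-1]+stack[-1] = 18+18 = 36 → [0, 9, 6, 8, 2, 10, 18, 36]
insert 2 at 3 → [0, 9, 6, 2, 8, 2, 10, 18, 36]
sum = 91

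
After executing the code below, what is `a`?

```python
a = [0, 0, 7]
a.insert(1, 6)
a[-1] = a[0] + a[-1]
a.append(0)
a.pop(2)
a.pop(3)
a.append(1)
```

[0, 6, 7, 1]

insert 6 at 1 → [0, 6, 0, 7]
a[-1] = a[0]+a[-1] = 0+7 = 7 → [0, 6, 0, 7]
append 0 → [0, 6, 0, 7, 0]
pop(2) removes 0 → [0, 6, 7, 0]
pop(3) removes 0 → [0, 6, 7]
append 1 → [0, 6, 7, 1]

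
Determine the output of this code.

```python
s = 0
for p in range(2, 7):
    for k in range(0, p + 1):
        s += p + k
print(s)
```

p=2,k=0: s = 0+2 = 2
p=2,k=1: s = 2+3 = 5
p=2,k=2: s = 5+4 = 9
p=3,k=0: s = 9+3 = 12
p=3,k=1: s = 12+4 = 16
p=3,k=2: s = 16+5 = 21
p=3,k=3: s = 21+6 = 27
p=4,k=0: s = 27+4 = 31
p=4,k=1: s = 31+5 = 36
p=4,k=2: s = 36+6 = 42
p=4,k=3: s = 42+7 = 49
p=4,k=4: s = 49+8 = 57
p=5,k=0: s = 57+5 = 62
p=5,k=1: s = 62+6 = 68
p=5,k=2: s = 68+7 = 75
p=5,k=3: s = 75+8 = 83
p=5,k=4: s = 83+9 = 92
p=5,k=5: s = 92+10 = 102
p=6,k=0: s = 102+6 = 108
p=6,k=1: s = 108+7 = 115
p=6,k=2: s = 115+8 = 123
p=6,k=3: s = 123+9 = 132
p=6,k=4: s = 132+10 = 142
p=6,k=5: s = 142+11 = 153
p=6,k=6: s = 153+12 = 165

165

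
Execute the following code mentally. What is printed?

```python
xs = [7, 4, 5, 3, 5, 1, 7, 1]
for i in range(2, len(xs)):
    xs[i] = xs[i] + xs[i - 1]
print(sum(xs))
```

118

i=2: xs[2] = 5+4 = 9 → [7, 4, 9, 3, 5, 1, 7, 1]
i=3: xs[3] = 3+9 = 12 → [7, 4, 9, 12, 5, 1, 7, 1]
i=4: xs[4] = 5+12 = 17 → [7, 4, 9, 12, 17, 1, 7, 1]
i=5: xs[5] = 1+17 = 18 → [7, 4, 9, 12, 17, 18, 7, 1]
i=6: xs[6] = 7+18 = 25 → [7, 4, 9, 12, 17, 18, 25, 1]
i=7: xs[7] = 1+25 = 26 → [7, 4, 9, 12, 17, 18, 25, 26]
sum = 118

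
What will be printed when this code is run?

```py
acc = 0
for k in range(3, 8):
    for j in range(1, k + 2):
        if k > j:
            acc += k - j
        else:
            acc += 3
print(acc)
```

k=3,j=1: 3>1, acc = 0+2 = 2
k=3,j=2: 3>2, acc = 2+1 = 3
k=3,j=3: not 3>3, acc = 3+3 = 6
k=3,j=4: not 3>4, acc = 6+3 = 9
k=4,j=1: 4>1, acc = 9+3 = 12
k=4,j=2: 4>2, acc = 12+2 = 14
k=4,j=3: 4>3, acc = 14+1 = 15
k=4,j=4: not 4>4, acc = 15+3 = 18
k=4,j=5: not 4>5, acc = 18+3 = 21
k=5,j=1: 5>1, acc = 21+4 = 25
k=5,j=2: 5>2, acc = 25+3 = 28
k=5,j=3: 5>3, acc = 28+2 = 30
k=5,j=4: 5>4, acc = 30+1 = 31
k=5,j=5: not 5>5, acc = 31+3 = 34
k=5,j=6: not 5>6, acc = 34+3 = 37
k=6,j=1: 6>1, acc = 37+5 = 42
k=6,j=2: 6>2, acc = 42+4 = 46
k=6,j=3: 6>3, acc = 46+3 = 49
k=6,j=4: 6>4, acc = 49+2 = 51
k=6,j=5: 6>5, acc = 51+1 = 52
k=6,j=6: not 6>6, acc = 52+3 = 55
k=6,j=7: not 6>7, acc = 55+3 = 58
k=7,j=1: 7>1, acc = 58+6 = 64
k=7,j=2: 7>2, acc = 64+5 = 69
k=7,j=3: 7>3, acc = 69+4 = 73
k=7,j=4: 7>4, acc = 73+3 = 76
k=7,j=5: 7>5, acc = 76+2 = 78
k=7,j=6: 7>6, acc = 78+1 = 79
k=7,j=7: not 7>7, acc = 79+3 = 82
k=7,j=8: not 7>8, acc = 82+3 = 85

85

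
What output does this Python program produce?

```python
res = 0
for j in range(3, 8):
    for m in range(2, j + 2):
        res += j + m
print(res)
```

240

j=3,m=2: res = 0+5 = 5
j=3,m=3: res = 5+6 = 11
j=3,m=4: res = 11+7 = 18
j=4,m=2: res = 18+6 = 24
j=4,m=3: res = 24+7 = 31
j=4,m=4: res = 31+8 = 39
j=4,m=5: res = 39+9 = 48
j=5,m=2: res = 48+7 = 55
j=5,m=3: res = 55+8 = 63
j=5,m=4: res = 63+9 = 72
j=5,m=5: res = 72+10 = 82
j=5,m=6: res = 82+11 = 93
j=6,m=2: res = 93+8 = 101
j=6,m=3: res = 101+9 = 110
j=6,m=4: res = 110+10 = 120
j=6,m=5: res = 120+11 = 131
j=6,m=6: res = 131+12 = 143
j=6,m=7: res = 143+13 = 156
j=7,m=2: res = 156+9 = 165
j=7,m=3: res = 165+10 = 175
j=7,m=4: res = 175+11 = 186
j=7,m=5: res = 186+12 = 198
j=7,m=6: res = 198+13 = 211
j=7,m=7: res = 211+14 = 225
j=7,m=8: res = 225+15 = 240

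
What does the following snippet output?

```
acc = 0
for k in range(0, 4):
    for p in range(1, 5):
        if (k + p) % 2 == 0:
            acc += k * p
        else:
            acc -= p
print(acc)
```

8

k=0,p=1: odd sum, acc = 0-1 = -1
k=0,p=2: even sum, acc = (-1)+0 = -1
k=0,p=3: odd sum, acc = (-1)-3 = -4
k=0,p=4: even sum, acc = (-4)+0 = -4
k=1,p=1: even sum, acc = (-4)+1 = -3
k=1,p=2: odd sum, acc = (-3)-2 = -5
k=1,p=3: even sum, acc = (-5)+3 = -2
k=1,p=4: odd sum, acc = (-2)-4 = -6
k=2,p=1: odd sum, acc = (-6)-1 = -7
k=2,p=2: even sum, acc = (-7)+4 = -3
k=2,p=3: odd sum, acc = (-3)-3 = -6
k=2,p=4: even sum, acc = (-6)+8 = 2
k=3,p=1: even sum, acc = 2+3 = 5
k=3,p=2: odd sum, acc = 5-2 = 3
k=3,p=3: even sum, acc = 3+9 = 12
k=3,p=4: odd sum, acc = 12-4 = 8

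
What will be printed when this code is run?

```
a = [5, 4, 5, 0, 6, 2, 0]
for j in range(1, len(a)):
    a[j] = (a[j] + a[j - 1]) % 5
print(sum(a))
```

j=1: a[1] = (4+5)%5 = 4 → [5, 4, 5, 0, 6, 2, 0]
j=2: a[2] = (5+4)%5 = 4 → [5, 4, 4, 0, 6, 2, 0]
j=3: a[3] = (0+4)%5 = 4 → [5, 4, 4, 4, 6, 2, 0]
j=4: a[4] = (6+4)%5 = 0 → [5, 4, 4, 4, 0, 2, 0]
j=5: a[5] = (2+0)%5 = 2 → [5, 4, 4, 4, 0, 2, 0]
j=6: a[6] = (0+2)%5 = 2 → [5, 4, 4, 4, 0, 2, 2]
sum = 21

21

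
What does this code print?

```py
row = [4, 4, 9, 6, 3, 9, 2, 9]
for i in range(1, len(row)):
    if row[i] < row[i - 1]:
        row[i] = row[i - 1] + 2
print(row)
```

[4, 4, 9, 11, 13, 15, 17, 19]

i=1: 4>=4, unchanged → [4, 4, 9, 6, 3, 9, 2, 9]
i=2: 9>=4, unchanged → [4, 4, 9, 6, 3, 9, 2, 9]
i=3: 6<9, row[3] = 9+2 = 11 → [4, 4, 9, 11, 3, 9, 2, 9]
i=4: 3<11, row[4] = 11+2 = 13 → [4, 4, 9, 11, 13, 9, 2, 9]
i=5: 9<13, row[5] = 13+2 = 15 → [4, 4, 9, 11, 13, 15, 2, 9]
i=6: 2<15, row[6] = 15+2 = 17 → [4, 4, 9, 11, 13, 15, 17, 9]
i=7: 9<17, row[7] = 17+2 = 19 → [4, 4, 9, 11, 13, 15, 17, 19]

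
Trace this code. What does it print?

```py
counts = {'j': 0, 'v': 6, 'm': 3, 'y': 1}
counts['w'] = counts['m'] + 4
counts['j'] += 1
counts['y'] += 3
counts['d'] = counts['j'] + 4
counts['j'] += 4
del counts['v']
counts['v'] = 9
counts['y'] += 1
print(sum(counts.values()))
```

34

counts['w'] = counts['m']+4 = 7 → {'j': 0, 'v': 6, 'm': 3, 'y': 1, 'w': 7}
counts['j'] = 0+1 = 1 → {'j': 1, 'v': 6, 'm': 3, 'y': 1, 'w': 7}
counts['y'] = 1+3 = 4 → {'j': 1, 'v': 6, 'm': 3, 'y': 4, 'w': 7}
counts['d'] = counts['j']+4 = 5 → {'j': 1, 'v': 6, 'm': 3, 'y': 4, 'w': 7, 'd': 5}
counts['j'] = 1+4 = 5 → {'j': 5, 'v': 6, 'm': 3, 'y': 4, 'w': 7, 'd': 5}
del 'v' → {'j': 5, 'm': 3, 'y': 4, 'w': 7, 'd': 5}
counts['v'] = 9 → {'j': 5, 'm': 3, 'y': 4, 'w': 7, 'd': 5, 'v': 9}
counts['y'] = 4+1 = 5 → {'j': 5, 'm': 3, 'y': 5, 'w': 7, 'd': 5, 'v': 9}
sum of values = 34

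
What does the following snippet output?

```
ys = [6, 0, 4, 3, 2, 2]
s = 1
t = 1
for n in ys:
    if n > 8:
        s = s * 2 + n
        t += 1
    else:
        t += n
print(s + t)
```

19

n=6: not >8; t=7
n=0: not >8; t=7
n=4: not >8; t=11
n=3: not >8; t=14
n=2: not >8; t=16
n=2: not >8; t=18
s+t = 1+18 = 19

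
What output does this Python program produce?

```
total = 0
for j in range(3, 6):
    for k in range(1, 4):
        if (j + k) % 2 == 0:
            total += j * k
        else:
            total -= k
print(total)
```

j=3,k=1: even sum, total = 0+3 = 3
j=3,k=2: odd sum, total = 3-2 = 1
j=3,k=3: even sum, total = 1+9 = 10
j=4,k=1: odd sum, total = 10-1 = 9
j=4,k=2: even sum, total = 9+8 = 17
j=4,k=3: odd sum, total = 17-3 = 14
j=5,k=1: even sum, total = 14+5 = 19
j=5,k=2: odd sum, total = 19-2 = 17
j=5,k=3: even sum, total = 17+15 = 32

32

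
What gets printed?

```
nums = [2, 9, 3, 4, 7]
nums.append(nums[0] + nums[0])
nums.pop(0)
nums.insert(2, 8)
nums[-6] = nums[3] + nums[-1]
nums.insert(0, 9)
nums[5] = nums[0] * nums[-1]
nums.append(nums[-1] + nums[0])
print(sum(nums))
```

append nums[0]+nums[0] = 2+2 = 4 → [2, 9, 3, 4, 7, 4]
pop(0) removes 2 → [9, 3, 4, 7, 4]
insert 8 at 2 → [9, 3, 8, 4, 7, 4]
nums[-6] = nums[3]+nums[-1] = 4+4 = 8 → [8, 3, 8, 4, 7, 4]
insert 9 at 0 → [9, 8, 3, 8, 4, 7, 4]
nums[5] = nums[0]*nums[-1] = 9*4 = 36 → [9, 8, 3, 8, 4, 36, 4]
append nums[-1]+nums[0] = 4+9 = 13 → [9, 8, 3, 8, 4, 36, 4, 13]
sum = 85

85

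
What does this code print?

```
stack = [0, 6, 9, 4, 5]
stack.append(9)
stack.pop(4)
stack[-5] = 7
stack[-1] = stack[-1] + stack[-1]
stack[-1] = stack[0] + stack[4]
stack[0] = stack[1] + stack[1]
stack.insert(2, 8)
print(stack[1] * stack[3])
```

54

append 9 → [0, 6, 9, 4, 5, 9]
pop(4) removes 5 → [0, 6, 9, 4, 9]
stack[-5] = 7 → [7, 6, 9, 4, 9]
stack[-1] = stack[-1]+stack[-1] = 9+9 = 18 → [7, 6, 9, 4, 18]
stack[-1] = stack[0]+stack[4] = 7+18 = 25 → [7, 6, 9, 4, 25]
stack[0] = stack[1]+stack[1] = 6+6 = 12 → [12, 6, 9, 4, 25]
insert 8 at 2 → [12, 6, 8, 9, 4, 25]
stack[1]*stack[3] = 6*9 = 54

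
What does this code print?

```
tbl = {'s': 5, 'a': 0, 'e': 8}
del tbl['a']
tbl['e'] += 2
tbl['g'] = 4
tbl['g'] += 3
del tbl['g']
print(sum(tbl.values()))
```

del 'a' → {'s': 5, 'e': 8}
tbl['e'] = 8+2 = 10 → {'s': 5, 'e': 10}
tbl['g'] = 4 → {'s': 5, 'e': 10, 'g': 4}
tbl['g'] = 4+3 = 7 → {'s': 5, 'e': 10, 'g': 7}
del 'g' → {'s': 5, 'e': 10}
sum of values = 15

15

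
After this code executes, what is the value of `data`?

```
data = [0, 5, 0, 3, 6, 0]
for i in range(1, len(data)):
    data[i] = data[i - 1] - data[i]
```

[0, -5, -5, -8, -14, -14]

i=1: data[1] = 0-5 = -5 → [0, -5, 0, 3, 6, 0]
i=2: data[2] = (-5)-0 = -5 → [0, -5, -5, 3, 6, 0]
i=3: data[3] = (-5)-3 = -8 → [0, -5, -5, -8, 6, 0]
i=4: data[4] = (-8)-6 = -14 → [0, -5, -5, -8, -14, 0]
i=5: data[5] = (-14)-0 = -14 → [0, -5, -5, -8, -14, -14]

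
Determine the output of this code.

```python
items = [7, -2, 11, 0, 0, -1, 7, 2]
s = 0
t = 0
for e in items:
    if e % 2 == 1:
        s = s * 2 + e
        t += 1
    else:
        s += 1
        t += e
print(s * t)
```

e=7: odd, s = 0*2+7 = 7; t=1
e=-2: not odd, s = 7+1 = 8; t=-1
e=11: odd, s = 8*2+11 = 27; t=0
e=0: not odd, s = 27+1 = 28; t=0
e=0: not odd, s = 28+1 = 29; t=0
e=-1: odd, s = 29*2+(-1) = 57; t=1
e=7: odd, s = 57*2+7 = 121; t=2
e=2: not odd, s = 121+1 = 122; t=4
s*t = 122*4 = 488

488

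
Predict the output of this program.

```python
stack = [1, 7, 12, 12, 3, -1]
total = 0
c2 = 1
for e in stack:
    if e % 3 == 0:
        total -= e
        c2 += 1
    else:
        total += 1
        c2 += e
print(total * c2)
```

-264

e=1: not %3==0, total = 0+1 = 1; c2=2
e=7: not %3==0, total = 1+1 = 2; c2=9
e=12: %3==0, total = 2-12 = -10; c2=10
e=12: %3==0, total = (-10)-12 = -22; c2=11
e=3: %3==0, total = (-22)-3 = -25; c2=12
e=-1: not %3==0, total = (-25)+1 = -24; c2=11
total*c2 = (-24)*11 = -264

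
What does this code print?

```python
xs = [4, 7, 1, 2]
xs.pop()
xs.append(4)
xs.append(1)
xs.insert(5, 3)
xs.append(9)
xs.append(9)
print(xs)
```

[4, 7, 1, 4, 1, 3, 9, 9]

pop() removes 2 → [4, 7, 1]
append 4 → [4, 7, 1, 4]
append 1 → [4, 7, 1, 4, 1]
insert 3 at 5 → [4, 7, 1, 4, 1, 3]
append 9 → [4, 7, 1, 4, 1, 3, 9]
append 9 → [4, 7, 1, 4, 1, 3, 9, 9]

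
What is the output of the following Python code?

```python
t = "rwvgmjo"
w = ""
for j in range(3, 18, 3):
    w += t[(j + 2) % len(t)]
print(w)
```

j=3: add t[5]='j' → 'j'
j=6: add t[1]='w' → 'jw'
j=9: add t[4]='m' → 'jwm'
j=12: add t[0]='r' → 'jwmr'
j=15: add t[3]='g' → 'jwmrg'

jwmrg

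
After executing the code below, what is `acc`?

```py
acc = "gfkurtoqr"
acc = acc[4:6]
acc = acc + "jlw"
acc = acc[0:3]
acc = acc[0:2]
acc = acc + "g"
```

'rtg'

slice [4:6] → 'rt'
+ 'jlw' → 'rtjlw'
slice [0:3] → 'rtj'
slice [0:2] → 'rt'
+ 'g' → 'rtg'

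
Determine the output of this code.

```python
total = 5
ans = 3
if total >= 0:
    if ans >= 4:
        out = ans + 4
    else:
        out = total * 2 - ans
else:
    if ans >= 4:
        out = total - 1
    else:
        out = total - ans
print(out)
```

7

total=5, ans=3
total >= 0 is True; ans >= 4 is False
→ out = total * 2 - ans = 7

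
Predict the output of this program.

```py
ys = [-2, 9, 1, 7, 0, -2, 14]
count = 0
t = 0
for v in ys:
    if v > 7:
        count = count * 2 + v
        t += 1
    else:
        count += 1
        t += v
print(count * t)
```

v=-2: not >7, count = 0+1 = 1; t=-2
v=9: >7, count = 1*2+9 = 11; t=-1
v=1: not >7, count = 11+1 = 12; t=0
v=7: not >7, count = 12+1 = 13; t=7
v=0: not >7, count = 13+1 = 14; t=7
v=-2: not >7, count = 14+1 = 15; t=5
v=14: >7, count = 15*2+14 = 44; t=6
count*t = 44*6 = 264

264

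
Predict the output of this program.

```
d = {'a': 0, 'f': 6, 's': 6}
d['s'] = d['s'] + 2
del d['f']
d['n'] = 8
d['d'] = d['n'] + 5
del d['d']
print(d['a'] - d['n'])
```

-8

d['s'] = d['s']+2 = 8 → {'a': 0, 'f': 6, 's': 8}
del 'f' → {'a': 0, 's': 8}
d['n'] = 8 → {'a': 0, 's': 8, 'n': 8}
d['d'] = d['n']+5 = 13 → {'a': 0, 's': 8, 'n': 8, 'd': 13}
del 'd' → {'a': 0, 's': 8, 'n': 8}
d['a']-d['n'] = 0-8 = -8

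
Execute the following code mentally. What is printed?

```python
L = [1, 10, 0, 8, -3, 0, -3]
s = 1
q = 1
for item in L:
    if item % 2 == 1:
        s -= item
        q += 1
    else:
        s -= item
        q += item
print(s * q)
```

-264

item=1: odd, s = 1-1 = 0; q=2
item=10: not odd, s = 0-10 = -10; q=12
item=0: not odd, s = (-10)-0 = -10; q=12
item=8: not odd, s = (-10)-8 = -18; q=20
item=-3: odd, s = (-18)-(-3) = -15; q=21
item=0: not odd, s = (-15)-0 = -15; q=21
item=-3: odd, s = (-15)-(-3) = -12; q=22
s*q = (-12)*22 = -264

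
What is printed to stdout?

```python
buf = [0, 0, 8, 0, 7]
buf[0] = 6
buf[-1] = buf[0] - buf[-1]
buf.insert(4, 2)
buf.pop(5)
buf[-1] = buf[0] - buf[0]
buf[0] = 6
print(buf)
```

[6, 0, 8, 0, 0]

buf[0] = 6 → [6, 0, 8, 0, 7]
buf[-1] = buf[0]-buf[-1] = 6-7 = -1 → [6, 0, 8, 0, -1]
insert 2 at 4 → [6, 0, 8, 0, 2, -1]
pop(5) removes -1 → [6, 0, 8, 0, 2]
buf[-1] = buf[0]-buf[0] = 6-6 = 0 → [6, 0, 8, 0, 0]
buf[0] = 6 → [6, 0, 8, 0, 0]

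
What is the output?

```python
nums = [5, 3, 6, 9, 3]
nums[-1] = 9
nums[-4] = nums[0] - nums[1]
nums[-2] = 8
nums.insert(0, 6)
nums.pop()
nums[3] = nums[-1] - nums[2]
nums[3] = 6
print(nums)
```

[6, 5, 2, 6, 8]

nums[-1] = 9 → [5, 3, 6, 9, 9]
nums[-4] = nums[0]-nums[1] = 5-3 = 2 → [5, 2, 6, 9, 9]
nums[-2] = 8 → [5, 2, 6, 8, 9]
insert 6 at 0 → [6, 5, 2, 6, 8, 9]
pop() removes 9 → [6, 5, 2, 6, 8]
nums[3] = nums[-1]-nums[2] = 8-2 = 6 → [6, 5, 2, 6, 8]
nums[3] = 6 → [6, 5, 2, 6, 8]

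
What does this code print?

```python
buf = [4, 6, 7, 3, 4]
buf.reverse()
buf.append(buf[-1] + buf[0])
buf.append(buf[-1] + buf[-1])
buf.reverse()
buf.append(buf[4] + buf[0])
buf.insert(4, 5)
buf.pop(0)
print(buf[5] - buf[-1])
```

reverse → [4, 3, 7, 6, 4]
append buf[-1]+buf[0] = 4+4 = 8 → [4, 3, 7, 6, 4, 8]
append buf[-1]+buf[-1] = 8+8 = 16 → [4, 3, 7, 6, 4, 8, 16]
reverse → [16, 8, 4, 6, 7, 3, 4]
append buf[4]+buf[0] = 7+16 = 23 → [16, 8, 4, 6, 7, 3, 4, 23]
insert 5 at 4 → [16, 8, 4, 6, 5, 7, 3, 4, 23]
pop(0) removes 16 → [8, 4, 6, 5, 7, 3, 4, 23]
buf[5]-buf[-1] = 3-23 = -20

-20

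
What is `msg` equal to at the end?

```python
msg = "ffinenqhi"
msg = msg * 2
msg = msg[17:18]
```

repeat ×2 → 'ffinenqhiffinenqhi'
slice [17:18] → 'i'

'i'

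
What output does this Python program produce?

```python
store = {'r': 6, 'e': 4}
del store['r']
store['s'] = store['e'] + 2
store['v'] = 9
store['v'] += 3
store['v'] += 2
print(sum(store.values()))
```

del 'r' → {'e': 4}
store['s'] = store['e']+2 = 6 → {'e': 4, 's': 6}
store['v'] = 9 → {'e': 4, 's': 6, 'v': 9}
store['v'] = 9+3 = 12 → {'e': 4, 's': 6, 'v': 12}
store['v'] = 12+2 = 14 → {'e': 4, 's': 6, 'v': 14}
sum of values = 24

24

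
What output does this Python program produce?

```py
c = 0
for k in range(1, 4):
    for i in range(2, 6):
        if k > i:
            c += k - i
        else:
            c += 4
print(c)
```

45

k=1,i=2: not 1>2, c = 0+4 = 4
k=1,i=3: not 1>3, c = 4+4 = 8
k=1,i=4: not 1>4, c = 8+4 = 12
k=1,i=5: not 1>5, c = 12+4 = 16
k=2,i=2: not 2>2, c = 16+4 = 20
k=2,i=3: not 2>3, c = 20+4 = 24
k=2,i=4: not 2>4, c = 24+4 = 28
k=2,i=5: not 2>5, c = 28+4 = 32
k=3,i=2: 3>2, c = 32+1 = 33
k=3,i=3: not 3>3, c = 33+4 = 37
k=3,i=4: not 3>4, c = 37+4 = 41
k=3,i=5: not 3>5, c = 41+4 = 45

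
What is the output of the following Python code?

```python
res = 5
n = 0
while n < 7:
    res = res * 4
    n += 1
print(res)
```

n=0: res = 5*4 = 20
n=1: res = 20*4 = 80
n=2: res = 80*4 = 320
n=3: res = 320*4 = 1280
n=4: res = 1280*4 = 5120
n=5: res = 5120*4 = 20480
n=6: res = 20480*4 = 81920

81920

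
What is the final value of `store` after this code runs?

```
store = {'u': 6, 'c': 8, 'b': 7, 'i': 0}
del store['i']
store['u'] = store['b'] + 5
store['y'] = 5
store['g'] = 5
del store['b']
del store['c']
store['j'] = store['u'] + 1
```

del 'i' → {'u': 6, 'c': 8, 'b': 7}
store['u'] = store['b']+5 = 12 → {'u': 12, 'c': 8, 'b': 7}
store['y'] = 5 → {'u': 12, 'c': 8, 'b': 7, 'y': 5}
store['g'] = 5 → {'u': 12, 'c': 8, 'b': 7, 'y': 5, 'g': 5}
del 'b' → {'u': 12, 'c': 8, 'y': 5, 'g': 5}
del 'c' → {'u': 12, 'y': 5, 'g': 5}
store['j'] = store['u']+1 = 13 → {'u': 12, 'y': 5, 'g': 5, 'j': 13}

{'u': 12, 'y': 5, 'g': 5, 'j': 13}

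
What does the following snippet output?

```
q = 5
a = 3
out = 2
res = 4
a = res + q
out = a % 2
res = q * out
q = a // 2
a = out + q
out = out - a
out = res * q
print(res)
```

5

a = 4+5 = 9
out = 9%2 = 1
res = 5*1 = 5
q = 9//2 = 4
a = 1+4 = 5
out = 1-5 = -4
out = 5*4 = 20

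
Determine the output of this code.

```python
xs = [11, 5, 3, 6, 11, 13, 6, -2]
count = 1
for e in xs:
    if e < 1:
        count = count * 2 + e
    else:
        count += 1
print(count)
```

e=11: not <1, count = 1+1 = 2
e=5: not <1, count = 2+1 = 3
e=3: not <1, count = 3+1 = 4
e=6: not <1, count = 4+1 = 5
e=11: not <1, count = 5+1 = 6
e=13: not <1, count = 6+1 = 7
e=6: not <1, count = 7+1 = 8
e=-2: <1, count = 8*2+(-2) = 14

14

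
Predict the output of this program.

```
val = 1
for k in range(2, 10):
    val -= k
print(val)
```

-43

k=2: val = 1-2 = -1
k=3: val = (-1)-3 = -4
k=4: val = (-4)-4 = -8
k=5: val = (-8)-5 = -13
k=6: val = (-13)-6 = -19
k=7: val = (-19)-7 = -26
k=8: val = (-26)-8 = -34
k=9: val = (-34)-9 = -43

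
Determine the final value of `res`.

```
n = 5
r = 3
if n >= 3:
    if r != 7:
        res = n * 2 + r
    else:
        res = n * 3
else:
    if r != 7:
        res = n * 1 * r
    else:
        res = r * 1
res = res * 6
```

78

n=5, r=3
n >= 3 is True; r != 7 is True
→ res = n * 2 + r = 13
res = 13*6 = 78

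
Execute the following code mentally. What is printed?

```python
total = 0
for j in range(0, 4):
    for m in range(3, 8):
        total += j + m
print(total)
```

j=0,m=3: total = 0+3 = 3
j=0,m=4: total = 3+4 = 7
j=0,m=5: total = 7+5 = 12
j=0,m=6: total = 12+6 = 18
j=0,m=7: total = 18+7 = 25
j=1,m=3: total = 25+4 = 29
j=1,m=4: total = 29+5 = 34
j=1,m=5: total = 34+6 = 40
j=1,m=6: total = 40+7 = 47
j=1,m=7: total = 47+8 = 55
j=2,m=3: total = 55+5 = 60
j=2,m=4: total = 60+6 = 66
j=2,m=5: total = 66+7 = 73
j=2,m=6: total = 73+8 = 81
j=2,m=7: total = 81+9 = 90
j=3,m=3: total = 90+6 = 96
j=3,m=4: total = 96+7 = 103
j=3,m=5: total = 103+8 = 111
j=3,m=6: total = 111+9 = 120
j=3,m=7: total = 120+10 = 130

130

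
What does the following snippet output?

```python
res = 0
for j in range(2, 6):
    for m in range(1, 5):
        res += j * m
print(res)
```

140

j=2,m=1: res = 0+2 = 2
j=2,m=2: res = 2+4 = 6
j=2,m=3: res = 6+6 = 12
j=2,m=4: res = 12+8 = 20
j=3,m=1: res = 20+3 = 23
j=3,m=2: res = 23+6 = 29
j=3,m=3: res = 29+9 = 38
j=3,m=4: res = 38+12 = 50
j=4,m=1: res = 50+4 = 54
j=4,m=2: res = 54+8 = 62
j=4,m=3: res = 62+12 = 74
j=4,m=4: res = 74+16 = 90
j=5,m=1: res = 90+5 = 95
j=5,m=2: res = 95+10 = 105
j=5,m=3: res = 105+15 = 120
j=5,m=4: res = 120+20 = 140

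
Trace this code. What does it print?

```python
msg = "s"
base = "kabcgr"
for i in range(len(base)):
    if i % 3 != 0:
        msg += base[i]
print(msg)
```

sabgr

i=0: skip
i=1: add 'a' → 'sa'
i=2: add 'b' → 'sab'
i=3: skip
i=4: add 'g' → 'sabg'
i=5: add 'r' → 'sabgr'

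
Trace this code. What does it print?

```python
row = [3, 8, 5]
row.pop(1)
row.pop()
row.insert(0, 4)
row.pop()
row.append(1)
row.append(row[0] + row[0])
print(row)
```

pop(1) removes 8 → [3, 5]
pop() removes 5 → [3]
insert 4 at 0 → [4, 3]
pop() removes 3 → [4]
append 1 → [4, 1]
append row[0]+row[0] = 4+4 = 8 → [4, 1, 8]

[4, 1, 8]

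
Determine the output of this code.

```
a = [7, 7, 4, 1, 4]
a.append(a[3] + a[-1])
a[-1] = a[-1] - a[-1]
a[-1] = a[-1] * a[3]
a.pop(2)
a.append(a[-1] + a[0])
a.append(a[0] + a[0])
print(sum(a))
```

append a[3]+a[-1] = 1+4 = 5 → [7, 7, 4, 1, 4, 5]
a[-1] = a[-1]-a[-1] = 5-5 = 0 → [7, 7, 4, 1, 4, 0]
a[-1] = a[-1]*a[3] = 0*1 = 0 → [7, 7, 4, 1, 4, 0]
pop(2) removes 4 → [7, 7, 1, 4, 0]
append a[-1]+a[0] = 0+7 = 7 → [7, 7, 1, 4, 0, 7]
append a[0]+a[0] = 7+7 = 14 → [7, 7, 1, 4, 0, 7, 14]
sum = 40

40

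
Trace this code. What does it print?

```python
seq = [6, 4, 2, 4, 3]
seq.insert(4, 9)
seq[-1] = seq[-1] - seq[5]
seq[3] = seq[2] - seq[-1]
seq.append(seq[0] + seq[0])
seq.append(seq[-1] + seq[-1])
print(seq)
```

insert 9 at 4 → [6, 4, 2, 4, 9, 3]
seq[-1] = seq[-1]-seq[5] = 3-3 = 0 → [6, 4, 2, 4, 9, 0]
seq[3] = seq[2]-seq[-1] = 2-0 = 2 → [6, 4, 2, 2, 9, 0]
append seq[0]+seq[0] = 6+6 = 12 → [6, 4, 2, 2, 9, 0, 12]
append seq[-1]+seq[-1] = 12+12 = 24 → [6, 4, 2, 2, 9, 0, 12, 24]

[6, 4, 2, 2, 9, 0, 12, 24]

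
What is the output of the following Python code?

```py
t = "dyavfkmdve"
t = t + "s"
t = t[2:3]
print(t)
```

+ 's' → 'dyavfkmdves'
slice [2:3] → 'a'

a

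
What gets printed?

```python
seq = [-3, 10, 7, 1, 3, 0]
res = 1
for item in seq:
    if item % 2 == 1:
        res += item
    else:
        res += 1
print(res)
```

item=-3: odd, res = 1+(-3) = -2
item=10: not odd, res = (-2)+1 = -1
item=7: odd, res = (-1)+7 = 6
item=1: odd, res = 6+1 = 7
item=3: odd, res = 7+3 = 10
item=0: not odd, res = 10+1 = 11

11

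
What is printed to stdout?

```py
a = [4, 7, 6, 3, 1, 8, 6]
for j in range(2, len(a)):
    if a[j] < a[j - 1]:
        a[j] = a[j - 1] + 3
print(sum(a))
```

j=2: 6<7, a[2] = 7+3 = 10 → [4, 7, 10, 3, 1, 8, 6]
j=3: 3<10, a[3] = 10+3 = 13 → [4, 7, 10, 13, 1, 8, 6]
j=4: 1<13, a[4] = 13+3 = 16 → [4, 7, 10, 13, 16, 8, 6]
j=5: 8<16, a[5] = 16+3 = 19 → [4, 7, 10, 13, 16, 19, 6]
j=6: 6<19, a[6] = 19+3 = 22 → [4, 7, 10, 13, 16, 19, 22]
sum = 91

91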